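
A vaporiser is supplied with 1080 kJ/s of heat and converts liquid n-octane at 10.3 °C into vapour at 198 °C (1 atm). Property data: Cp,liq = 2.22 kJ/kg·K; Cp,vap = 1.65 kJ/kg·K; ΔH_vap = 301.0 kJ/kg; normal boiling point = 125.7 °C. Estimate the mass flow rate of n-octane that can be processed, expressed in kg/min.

ṁ = 95.8 kg/min

Δh = 2.22×(125.7−10.3) + 301.0 + 1.65×(198−125.7) = 676.48 kJ/kg
Q = 1080 kJ/s = 1080 kJ/s = 64800 kJ/min
ṁ = Q/Δh = 64800 / 676.48 = 95.79 kg/min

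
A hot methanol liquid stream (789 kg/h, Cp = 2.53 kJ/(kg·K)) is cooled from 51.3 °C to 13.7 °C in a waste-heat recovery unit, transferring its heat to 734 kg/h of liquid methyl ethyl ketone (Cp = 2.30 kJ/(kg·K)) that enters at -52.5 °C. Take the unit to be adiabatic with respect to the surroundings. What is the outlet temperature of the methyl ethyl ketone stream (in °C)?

Heat released by hot stream: Q = 789 × 2.53 × (51.3 − 13.7) = 75056 kJ/h
Energy balance on cold side (adiabatic exchanger): Q = ṁ_c·Cp_c·(T_c,out − T_c,in)
T_c,out = -52.5 + 75056/(734 × 2.30) = -8.0408 °C

T_c,out = -8.04 °C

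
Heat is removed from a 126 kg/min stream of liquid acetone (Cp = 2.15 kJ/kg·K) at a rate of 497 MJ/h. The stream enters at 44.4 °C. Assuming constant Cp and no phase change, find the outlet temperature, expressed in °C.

T_out = 13.8 °C

Q = 497 MJ/h = 8283.3 kJ/min
ΔT = Q/(ṁ·Cp) = 8283.3/(126×2.15) = 30.577 K
T_out = 44.4 − 30.577 = 13.823 °C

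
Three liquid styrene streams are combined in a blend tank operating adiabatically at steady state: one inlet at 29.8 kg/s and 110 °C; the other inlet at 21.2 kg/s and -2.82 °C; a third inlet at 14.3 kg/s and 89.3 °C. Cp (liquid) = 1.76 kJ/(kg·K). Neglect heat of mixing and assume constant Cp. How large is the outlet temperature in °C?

Adiabatic, steady state ⇒ Σ ṁᵢCp,ᵢ(T_out − Tᵢ) = 0
Σ ṁᵢCp,ᵢTᵢ = 29.8×1.76×110 + 21.2×1.76×-2.82 + 14.3×1.76×89.3 = 7911.6
Σ ṁᵢCp,ᵢ = 29.8×1.76 + 21.2×1.76 + 14.3×1.76 = 114.93
T_out = 7911.6 / 114.93 = 68.839 °C

T_out = 68.8 °C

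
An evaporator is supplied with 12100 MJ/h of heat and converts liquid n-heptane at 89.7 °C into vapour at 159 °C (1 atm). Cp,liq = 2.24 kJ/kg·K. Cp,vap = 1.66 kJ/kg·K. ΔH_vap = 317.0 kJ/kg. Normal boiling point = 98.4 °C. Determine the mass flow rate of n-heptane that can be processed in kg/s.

ṁ = 7.69 kg/s

Δh = 2.24×(98.4−89.7) + 317.0 + 1.66×(159−98.4) = 437.08 kJ/kg
Q = 12100 MJ/h = 3361.1 kJ/s = 3361.1 kJ/s
ṁ = Q/Δh = 3361.1 / 437.08 = 7.6899 kg/s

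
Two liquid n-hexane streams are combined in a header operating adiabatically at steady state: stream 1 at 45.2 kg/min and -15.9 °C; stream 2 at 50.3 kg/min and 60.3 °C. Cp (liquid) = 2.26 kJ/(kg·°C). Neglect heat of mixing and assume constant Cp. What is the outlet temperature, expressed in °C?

T_out = 24.2 °C

Energy balance with Q = 0: Σ ṁᵢCp,ᵢ(T_out − Tᵢ) = 0
T_out = Σ ṁᵢCp,ᵢTᵢ / Σ ṁᵢCp,ᵢ
      = 5230.6 / 215.83 = 24.235 °C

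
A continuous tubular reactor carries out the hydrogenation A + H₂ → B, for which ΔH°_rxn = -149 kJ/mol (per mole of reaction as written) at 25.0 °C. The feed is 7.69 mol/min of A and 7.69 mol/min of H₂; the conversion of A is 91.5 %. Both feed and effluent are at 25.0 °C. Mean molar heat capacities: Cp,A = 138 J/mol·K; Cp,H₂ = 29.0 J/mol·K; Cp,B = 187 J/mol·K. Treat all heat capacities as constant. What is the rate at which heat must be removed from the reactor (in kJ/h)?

Extent of reaction ξ = 0.915 × 7.69 = 7.0364 mol/min
Reaction term: ξ·ΔH°_rxn = 7.0364 × -149 = -1048.4 kJ/min
Q = ΔH = -1048.4 kJ/min = -17.474 kW
Heat removed = 62905 kJ/h

Q_out = 62900 kJ/h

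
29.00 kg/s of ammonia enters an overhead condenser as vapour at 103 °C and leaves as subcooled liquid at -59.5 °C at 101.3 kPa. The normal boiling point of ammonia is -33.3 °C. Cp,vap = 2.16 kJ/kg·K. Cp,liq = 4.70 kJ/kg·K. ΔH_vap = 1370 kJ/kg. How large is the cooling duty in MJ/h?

vapour 103→-33.3 °C: -294.41 kJ/kg
condensation at -33.3 °C: -1370 kJ/kg
liquid -33.3→-59.5 °C: -123.14 kJ/kg
Δh = -294.41 + -1370 + -123.14 = -1787.5 kJ/kg
Q = ṁ·Δh = 29.00 kg/s × -1787.5 kJ/kg = -51839 kJ/s
|Q| = 51839 kW = 186620 MJ/h

Q_c = 187000 MJ/h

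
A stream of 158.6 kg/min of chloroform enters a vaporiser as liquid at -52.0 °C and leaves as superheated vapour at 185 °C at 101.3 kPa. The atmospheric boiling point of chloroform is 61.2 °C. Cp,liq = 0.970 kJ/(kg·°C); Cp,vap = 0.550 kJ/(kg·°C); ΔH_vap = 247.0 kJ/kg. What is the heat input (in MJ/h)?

Q = 4040 MJ/h

liquid -52.0→61.2 °C: 109.8 kJ/kg
vaporisation at 61.2 °C: 247 kJ/kg
vapour 61.2→185 °C: 68.09 kJ/kg
Δh = 109.8 + 247 + 68.09 = 424.89 kJ/kg
Q = ṁ·Δh = 158.6 kg/min × 424.89 kJ/kg = 67388 kJ/min
|Q| = 1123.1 kW = 4043.3 MJ/h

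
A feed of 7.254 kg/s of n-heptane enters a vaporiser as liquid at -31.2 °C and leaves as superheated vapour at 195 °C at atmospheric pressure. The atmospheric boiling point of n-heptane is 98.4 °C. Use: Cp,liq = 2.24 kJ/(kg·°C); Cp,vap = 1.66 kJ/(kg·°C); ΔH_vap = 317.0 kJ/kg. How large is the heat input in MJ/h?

Q = 20000 MJ/h

liquid -31.2→98.4 °C: 290.3 kJ/kg
vaporisation at 98.4 °C: 317 kJ/kg
vapour 98.4→195 °C: 160.36 kJ/kg
Δh = 290.3 + 317 + 160.36 = 767.66 kJ/kg
Q = ṁ·Δh = 7.254 kg/s × 767.66 kJ/kg = 5568.6 kJ/s
|Q| = 5568.6 kW = 20047 MJ/h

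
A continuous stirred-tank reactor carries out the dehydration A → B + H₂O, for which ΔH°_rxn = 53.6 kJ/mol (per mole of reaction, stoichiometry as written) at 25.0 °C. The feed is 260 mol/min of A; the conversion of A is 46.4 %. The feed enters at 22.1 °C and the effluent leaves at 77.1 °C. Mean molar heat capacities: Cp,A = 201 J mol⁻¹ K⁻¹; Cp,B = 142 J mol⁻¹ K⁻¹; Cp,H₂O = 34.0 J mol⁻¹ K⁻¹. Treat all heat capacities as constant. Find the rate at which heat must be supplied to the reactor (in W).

Q_in = 153000 W

Extent of reaction ξ = 0.464 × 260 = 120.64 mol/min
Reaction term: ξ·ΔH°_rxn = 120.64 × 53.6 = 6466.3 kJ/min
Sensible, feed 22.1→25 °C: 151.55 kJ/min
Outlet flows (mol/min): A 139.36, B 120.64, H₂O 120.64
Sensible, products 25→77.1 °C: 2565.6 kJ/min
Q = ΔH = 9183.5 kJ/min = 153.06 kW
Heat supplied = 153060 W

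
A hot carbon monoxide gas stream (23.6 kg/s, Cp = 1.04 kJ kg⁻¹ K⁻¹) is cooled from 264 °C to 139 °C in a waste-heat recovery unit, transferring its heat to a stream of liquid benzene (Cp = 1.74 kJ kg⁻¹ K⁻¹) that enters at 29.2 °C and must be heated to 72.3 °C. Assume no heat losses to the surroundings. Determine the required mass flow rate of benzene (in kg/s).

ṁ_c = 40.9 kg/s

Heat released by hot stream: Q = 23.6 × 1.04 × (264 − 139) = 3068 kJ/s
Energy balance on cold side (adiabatic exchanger): Q = ṁ_c·Cp_c·(T_c,out − T_c,in)
ṁ_c = 3068 / [1.74 × (72.3 − 29.2)] = 40.91 kg/s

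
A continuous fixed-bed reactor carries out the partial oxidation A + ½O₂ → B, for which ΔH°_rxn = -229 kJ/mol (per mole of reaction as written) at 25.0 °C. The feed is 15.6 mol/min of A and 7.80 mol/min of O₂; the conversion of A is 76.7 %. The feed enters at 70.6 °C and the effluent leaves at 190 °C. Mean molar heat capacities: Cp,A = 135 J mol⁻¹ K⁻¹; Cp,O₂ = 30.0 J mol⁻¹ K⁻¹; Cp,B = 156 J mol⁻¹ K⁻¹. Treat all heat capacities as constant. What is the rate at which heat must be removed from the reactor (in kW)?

Q_out = 40.8 kW

Extent of reaction ξ = 0.767 × 15.6 = 11.965 mol/min
Reaction term: ξ·ΔH°_rxn = 11.965 × -229 = -2740 kJ/min
Sensible, feed 70.6→25 °C: -106.7 kJ/min
Outlet flows (mol/min): A 3.6348, O₂ 1.8174, B 11.965
Sensible, products 25→190 °C: 397.95 kJ/min
Q = ΔH = -2448.8 kJ/min = -40.813 kW
Heat removed = 40.813 kW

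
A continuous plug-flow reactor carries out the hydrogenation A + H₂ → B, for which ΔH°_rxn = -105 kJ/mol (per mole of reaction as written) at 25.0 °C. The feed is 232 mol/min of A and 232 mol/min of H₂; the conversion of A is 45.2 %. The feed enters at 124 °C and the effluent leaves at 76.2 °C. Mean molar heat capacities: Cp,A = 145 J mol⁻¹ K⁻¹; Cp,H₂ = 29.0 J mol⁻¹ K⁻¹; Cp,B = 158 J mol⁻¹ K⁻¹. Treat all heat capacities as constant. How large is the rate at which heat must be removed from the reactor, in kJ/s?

Extent of reaction ξ = 0.452 × 232 = 104.86 mol/min
Reaction term: ξ·ΔH°_rxn = 104.86 × -105 = -11011 kJ/min
Sensible, feed 124→25 °C: -3996.4 kJ/min
Outlet flows (mol/min): A 127.14, H₂ 127.14, B 104.86
Sensible, products 25→76.2 °C: 1980.9 kJ/min
Q = ΔH = -13026 kJ/min = -217.1 kW
Heat removed = 217.1 kJ/s

Q_out = 217 kJ/s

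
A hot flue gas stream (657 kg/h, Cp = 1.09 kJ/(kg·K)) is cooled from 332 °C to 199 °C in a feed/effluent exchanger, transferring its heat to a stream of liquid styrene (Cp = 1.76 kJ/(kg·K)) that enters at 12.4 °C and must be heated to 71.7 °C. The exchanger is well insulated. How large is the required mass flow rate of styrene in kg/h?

ṁ_c = 913 kg/h

Heat released by hot stream: Q = 657 × 1.09 × (332 − 199) = 95245 kJ/h
Energy balance on cold side (adiabatic exchanger): Q = ṁ_c·Cp_c·(T_c,out − T_c,in)
ṁ_c = 95245 / [1.76 × (71.7 − 12.4)] = 912.59 kg/h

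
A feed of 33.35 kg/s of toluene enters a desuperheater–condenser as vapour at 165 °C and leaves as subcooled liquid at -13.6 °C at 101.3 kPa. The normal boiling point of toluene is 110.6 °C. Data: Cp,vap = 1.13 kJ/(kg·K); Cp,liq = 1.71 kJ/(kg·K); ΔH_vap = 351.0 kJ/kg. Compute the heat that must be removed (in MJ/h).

vapour 165→110.6 °C: -61.472 kJ/kg
condensation at 110.6 °C: -351 kJ/kg
liquid 110.6→-13.6 °C: -212.38 kJ/kg
Δh = -61.472 + -351 + -212.38 = -624.85 kJ/kg
Q = ṁ·Δh = 33.35 kg/s × -624.85 kJ/kg = -20839 kJ/s
|Q| = 20839 kW = 75020 MJ/h

Q_c = 75000 MJ/h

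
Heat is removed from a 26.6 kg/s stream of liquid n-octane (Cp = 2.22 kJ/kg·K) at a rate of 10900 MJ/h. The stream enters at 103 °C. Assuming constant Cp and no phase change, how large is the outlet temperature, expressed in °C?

T_out = 51.7 °C

Q = 10900 MJ/h = 3027.8 kJ/s
ΔT = Q/(ṁ·Cp) = 3027.8/(26.6×2.22) = 51.273 K
T_out = 103 − 51.273 = 51.727 °C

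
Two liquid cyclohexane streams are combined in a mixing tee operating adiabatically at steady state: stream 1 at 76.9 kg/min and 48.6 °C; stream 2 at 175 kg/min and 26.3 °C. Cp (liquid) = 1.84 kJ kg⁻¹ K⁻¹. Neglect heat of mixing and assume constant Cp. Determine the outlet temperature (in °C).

Adiabatic, steady state ⇒ Σ ṁᵢCp,ᵢ(T_out − Tᵢ) = 0
Σ ṁᵢCp,ᵢTᵢ = 76.9×1.84×48.6 + 175×1.84×26.3 = 15345
Σ ṁᵢCp,ᵢ = 76.9×1.84 + 175×1.84 = 463.5
T_out = 15345 / 463.5 = 33.108 °C

T_out = 33.1 °C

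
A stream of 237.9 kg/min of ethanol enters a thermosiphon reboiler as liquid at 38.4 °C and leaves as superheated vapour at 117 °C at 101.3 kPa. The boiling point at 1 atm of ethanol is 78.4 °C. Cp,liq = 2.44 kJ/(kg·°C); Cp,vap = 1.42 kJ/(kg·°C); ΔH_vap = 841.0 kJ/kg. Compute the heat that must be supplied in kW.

liquid 38.4→78.4 °C: 97.6 kJ/kg
vaporisation at 78.4 °C: 841 kJ/kg
vapour 78.4→117 °C: 54.812 kJ/kg
Δh = 97.6 + 841 + 54.812 = 993.41 kJ/kg
Q = ṁ·Δh = 237.9 kg/min × 993.41 kJ/kg = 236330 kJ/min
|Q| = 3938.9 kW

Q = 3940 kW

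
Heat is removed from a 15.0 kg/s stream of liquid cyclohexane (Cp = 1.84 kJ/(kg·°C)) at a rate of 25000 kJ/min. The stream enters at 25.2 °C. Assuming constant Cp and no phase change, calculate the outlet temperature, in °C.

T_out = 10.1 °C

Q = 25000 kJ/min = 416.67 kJ/s
ΔT = Q/(ṁ·Cp) = 416.67/(15.0×1.84) = 15.097 K
T_out = 25.2 − 15.097 = 10.103 °C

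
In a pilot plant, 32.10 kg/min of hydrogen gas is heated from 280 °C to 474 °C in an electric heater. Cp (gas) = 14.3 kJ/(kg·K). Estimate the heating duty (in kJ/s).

Q = 1480 kJ/s

Q = ṁ·Cp·ΔT = 32.10 × 14.3 × (474 − 280) = 89052 kJ/min
Converting: 89052 / 60 s = 1484.2 kW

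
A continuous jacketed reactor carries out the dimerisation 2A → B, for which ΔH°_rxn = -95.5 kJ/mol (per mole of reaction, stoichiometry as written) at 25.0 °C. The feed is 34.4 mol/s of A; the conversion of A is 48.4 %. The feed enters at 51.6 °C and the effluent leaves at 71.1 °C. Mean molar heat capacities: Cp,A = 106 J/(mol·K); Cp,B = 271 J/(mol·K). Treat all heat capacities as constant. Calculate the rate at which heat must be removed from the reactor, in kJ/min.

Extent of reaction ξ = 0.484 × 34.4 / 2 = 8.3248 mol/s
Reaction term: ξ·ΔH°_rxn = 8.3248 × -95.5 = -795.02 kJ/s
Sensible, feed 51.6→25 °C: -96.994 kJ/s
Outlet flows (mol/s): A 17.75, B 8.3248
Sensible, products 25→71.1 °C: 190.74 kJ/s
Q = ΔH = -701.27 kJ/s = -701.27 kW
Heat removed = 42076 kJ/min

Q_out = 42100 kJ/min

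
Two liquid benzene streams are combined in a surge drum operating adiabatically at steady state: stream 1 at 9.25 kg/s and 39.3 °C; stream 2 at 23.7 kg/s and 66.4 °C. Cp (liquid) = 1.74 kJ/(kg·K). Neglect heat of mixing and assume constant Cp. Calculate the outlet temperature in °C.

T_out = 58.8 °C

Adiabatic, steady state ⇒ Σ ṁᵢCp,ᵢ(T_out − Tᵢ) = 0
Σ ṁᵢCp,ᵢTᵢ = 9.25×1.74×39.3 + 23.7×1.74×66.4 = 3370.7
Σ ṁᵢCp,ᵢ = 9.25×1.74 + 23.7×1.74 = 57.333
T_out = 3370.7 / 57.333 = 58.792 °C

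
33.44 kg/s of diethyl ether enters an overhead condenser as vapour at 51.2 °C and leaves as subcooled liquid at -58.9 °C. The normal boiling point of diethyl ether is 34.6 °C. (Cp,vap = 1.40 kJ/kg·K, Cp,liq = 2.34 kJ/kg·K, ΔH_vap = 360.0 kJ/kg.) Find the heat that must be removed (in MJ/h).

Q_c = 72500 MJ/h

vapour 51.2→34.6 °C: -23.24 kJ/kg
condensation at 34.6 °C: -360 kJ/kg
liquid 34.6→-58.9 °C: -218.79 kJ/kg
Δh = -23.24 + -360 + -218.79 = -602.03 kJ/kg
Q = ṁ·Δh = 33.44 kg/s × -602.03 kJ/kg = -20132 kJ/s
|Q| = 20132 kW = 72475 MJ/h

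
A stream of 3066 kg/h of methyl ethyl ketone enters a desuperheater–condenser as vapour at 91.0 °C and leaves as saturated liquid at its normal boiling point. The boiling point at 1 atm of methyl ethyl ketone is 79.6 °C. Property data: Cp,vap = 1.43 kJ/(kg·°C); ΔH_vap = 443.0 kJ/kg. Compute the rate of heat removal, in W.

vapour 91.0→79.6 °C: -16.302 kJ/kg
condensation at 79.6 °C: -443 kJ/kg
Δh = -16.302 + -443 = -459.3 kJ/kg
Q = ṁ·Δh = 3066 kg/h × -459.3 kJ/kg = -1.4082e+06 kJ/h
|Q| = 391.17 kW = 391170 W

Q_c = 391000 W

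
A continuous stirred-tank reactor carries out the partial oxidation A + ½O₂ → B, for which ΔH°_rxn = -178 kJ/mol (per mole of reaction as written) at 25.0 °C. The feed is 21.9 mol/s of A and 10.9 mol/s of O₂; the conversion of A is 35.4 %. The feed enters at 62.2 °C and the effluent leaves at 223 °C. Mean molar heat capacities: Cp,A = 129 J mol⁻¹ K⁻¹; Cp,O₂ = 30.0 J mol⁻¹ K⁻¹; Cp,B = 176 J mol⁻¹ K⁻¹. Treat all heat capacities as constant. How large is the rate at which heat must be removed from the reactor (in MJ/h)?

Extent of reaction ξ = 0.354 × 21.9 = 7.7526 mol/s
Reaction term: ξ·ΔH°_rxn = 7.7526 × -178 = -1380 kJ/s
Sensible, feed 62.2→25 °C: -117.26 kJ/s
Outlet flows (mol/s): A 14.147, O₂ 7.0237, B 7.7526
Sensible, products 25→223 °C: 673.24 kJ/s
Q = ΔH = -823.98 kJ/s = -823.98 kW
Heat removed = 2966.3 MJ/h

Q_out = 2970 MJ/h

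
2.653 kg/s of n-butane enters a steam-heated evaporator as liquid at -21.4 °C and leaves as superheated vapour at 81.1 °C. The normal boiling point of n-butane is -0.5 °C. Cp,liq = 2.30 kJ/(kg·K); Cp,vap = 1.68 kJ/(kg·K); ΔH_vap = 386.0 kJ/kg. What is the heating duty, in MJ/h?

liquid -21.4→-0.5 °C: 48.07 kJ/kg
vaporisation at -0.5 °C: 386 kJ/kg
vapour -0.5→81.1 °C: 137.09 kJ/kg
Δh = 48.07 + 386 + 137.09 = 571.16 kJ/kg
Q = ṁ·Δh = 2.653 kg/s × 571.16 kJ/kg = 1515.3 kJ/s
|Q| = 1515.3 kW = 5455 MJ/h

Q = 5460 MJ/h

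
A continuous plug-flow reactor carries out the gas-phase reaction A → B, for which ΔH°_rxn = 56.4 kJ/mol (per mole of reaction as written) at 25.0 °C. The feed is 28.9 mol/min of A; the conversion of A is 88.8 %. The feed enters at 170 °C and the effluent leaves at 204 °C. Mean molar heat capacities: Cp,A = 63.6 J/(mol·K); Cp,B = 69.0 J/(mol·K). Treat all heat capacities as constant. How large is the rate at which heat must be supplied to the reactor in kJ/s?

Extent of reaction ξ = 0.888 × 28.9 = 25.663 mol/min
Reaction term: ξ·ΔH°_rxn = 25.663 × 56.4 = 1447.4 kJ/min
Sensible, feed 170→25 °C: -266.52 kJ/min
Outlet flows (mol/min): A 3.2368, B 25.663
Sensible, products 25→204 °C: 353.82 kJ/min
Q = ΔH = 1534.7 kJ/min = 25.578 kW
Heat supplied = 25.578 kJ/s

Q_in = 25.6 kJ/s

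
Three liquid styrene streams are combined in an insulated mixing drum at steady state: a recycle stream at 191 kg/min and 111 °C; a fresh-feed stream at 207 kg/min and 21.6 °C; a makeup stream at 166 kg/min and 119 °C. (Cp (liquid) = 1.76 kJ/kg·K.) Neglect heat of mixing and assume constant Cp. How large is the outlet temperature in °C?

No heat crosses the boundary, so H_out = H_in.
Σ ṁᵢCp,ᵢTᵢ = 191×1.76×111 + 207×1.76×21.6 + 166×1.76×119 = 79950
Σ ṁᵢCp,ᵢ = 191×1.76 + 207×1.76 + 166×1.76 = 992.64
T_out = 79950 / 992.64 = 80.543 °C

T_out = 80.5 °C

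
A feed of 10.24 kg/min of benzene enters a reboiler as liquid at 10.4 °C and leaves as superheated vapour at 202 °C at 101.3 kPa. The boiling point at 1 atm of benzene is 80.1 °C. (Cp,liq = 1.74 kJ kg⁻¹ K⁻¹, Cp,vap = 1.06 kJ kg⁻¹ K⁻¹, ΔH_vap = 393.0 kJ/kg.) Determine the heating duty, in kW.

liquid 10.4→80.1 °C: 121.28 kJ/kg
vaporisation at 80.1 °C: 393 kJ/kg
vapour 80.1→202 °C: 129.21 kJ/kg
Δh = 121.28 + 393 + 129.21 = 643.49 kJ/kg
Q = ṁ·Δh = 10.24 kg/min × 643.49 kJ/kg = 6589.4 kJ/min
|Q| = 109.82 kW

Q = 110 kW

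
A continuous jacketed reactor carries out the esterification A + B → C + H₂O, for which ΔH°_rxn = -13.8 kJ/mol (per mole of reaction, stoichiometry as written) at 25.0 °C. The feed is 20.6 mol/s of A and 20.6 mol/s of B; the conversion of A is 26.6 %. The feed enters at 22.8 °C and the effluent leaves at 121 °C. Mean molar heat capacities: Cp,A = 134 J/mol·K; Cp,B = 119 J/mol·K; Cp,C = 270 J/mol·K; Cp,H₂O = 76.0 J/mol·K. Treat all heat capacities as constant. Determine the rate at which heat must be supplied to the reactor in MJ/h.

Q_in = 1750 MJ/h

Extent of reaction ξ = 0.266 × 20.6 = 5.4796 mol/s
Reaction term: ξ·ΔH°_rxn = 5.4796 × -13.8 = -75.618 kJ/s
Sensible, feed 22.8→25 °C: 11.466 kJ/s
Outlet flows (mol/s): A 15.12, B 15.12, C 5.4796, H₂O 5.4796
Sensible, products 25→121 °C: 549.25 kJ/s
Q = ΔH = 485.1 kJ/s = 485.1 kW
Heat supplied = 1746.4 MJ/h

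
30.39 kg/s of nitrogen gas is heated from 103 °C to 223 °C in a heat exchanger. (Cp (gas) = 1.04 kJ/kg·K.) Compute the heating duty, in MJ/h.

Q = 13700 MJ/h

Q = ṁ·Cp·ΔT = 30.39 × 1.04 × (223 − 103) = 3792.7 kJ/s
Heating duty = 13654 MJ/h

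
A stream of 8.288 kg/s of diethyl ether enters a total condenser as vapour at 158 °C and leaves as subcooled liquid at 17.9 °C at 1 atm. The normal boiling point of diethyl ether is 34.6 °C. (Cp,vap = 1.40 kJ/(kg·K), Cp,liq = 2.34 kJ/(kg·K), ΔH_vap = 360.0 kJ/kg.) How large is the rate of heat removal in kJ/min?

vapour 158→34.6 °C: -172.76 kJ/kg
condensation at 34.6 °C: -360 kJ/kg
liquid 34.6→17.9 °C: -39.078 kJ/kg
Δh = -172.76 + -360 + -39.078 = -571.84 kJ/kg
Q = ṁ·Δh = 8.288 kg/s × -571.84 kJ/kg = -4739.4 kJ/s
|Q| = 4739.4 kW = 284360 kJ/min

Q_c = 284000 kJ/min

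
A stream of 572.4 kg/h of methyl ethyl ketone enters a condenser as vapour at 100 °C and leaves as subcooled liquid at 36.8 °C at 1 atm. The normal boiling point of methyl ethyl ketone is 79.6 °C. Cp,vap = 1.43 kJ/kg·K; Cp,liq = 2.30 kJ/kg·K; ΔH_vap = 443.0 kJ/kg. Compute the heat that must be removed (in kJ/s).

vapour 100→79.6 °C: -29.172 kJ/kg
condensation at 79.6 °C: -443 kJ/kg
liquid 79.6→36.8 °C: -98.44 kJ/kg
Δh = -29.172 + -443 + -98.44 = -570.61 kJ/kg
Q = ṁ·Δh = 572.4 kg/h × -570.61 kJ/kg = -326620 kJ/h
|Q| = 90.727 kW

Q_c = 90.7 kJ/s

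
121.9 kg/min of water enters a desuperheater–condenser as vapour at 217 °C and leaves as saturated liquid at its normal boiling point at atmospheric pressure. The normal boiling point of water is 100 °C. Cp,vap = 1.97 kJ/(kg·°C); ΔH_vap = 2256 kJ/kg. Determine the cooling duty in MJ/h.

vapour 217→100 °C: -230.49 kJ/kg
condensation at 100 °C: -2256 kJ/kg
Δh = -230.49 + -2256 = -2486.5 kJ/kg
Q = ṁ·Δh = 121.9 kg/min × -2486.5 kJ/kg = -303100 kJ/min
|Q| = 5051.7 kW = 18186 MJ/h

Q_c = 18200 MJ/h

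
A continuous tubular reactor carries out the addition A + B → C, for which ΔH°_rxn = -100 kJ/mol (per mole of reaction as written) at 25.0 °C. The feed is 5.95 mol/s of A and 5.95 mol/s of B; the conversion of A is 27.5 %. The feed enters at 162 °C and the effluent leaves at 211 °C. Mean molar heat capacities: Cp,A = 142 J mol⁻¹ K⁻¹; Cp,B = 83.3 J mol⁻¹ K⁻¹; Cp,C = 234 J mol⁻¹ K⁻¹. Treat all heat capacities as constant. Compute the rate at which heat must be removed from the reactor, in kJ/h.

Extent of reaction ξ = 0.275 × 5.95 = 1.6363 mol/s
Reaction term: ξ·ΔH°_rxn = 1.6363 × -100 = -163.63 kJ/s
Sensible, feed 162→25 °C: -183.65 kJ/s
Outlet flows (mol/s): A 4.3137, B 4.3137, C 1.6363
Sensible, products 25→211 °C: 251.99 kJ/s
Q = ΔH = -95.291 kJ/s = -95.291 kW
Heat removed = 343050 kJ/h

Q_out = 343000 kJ/h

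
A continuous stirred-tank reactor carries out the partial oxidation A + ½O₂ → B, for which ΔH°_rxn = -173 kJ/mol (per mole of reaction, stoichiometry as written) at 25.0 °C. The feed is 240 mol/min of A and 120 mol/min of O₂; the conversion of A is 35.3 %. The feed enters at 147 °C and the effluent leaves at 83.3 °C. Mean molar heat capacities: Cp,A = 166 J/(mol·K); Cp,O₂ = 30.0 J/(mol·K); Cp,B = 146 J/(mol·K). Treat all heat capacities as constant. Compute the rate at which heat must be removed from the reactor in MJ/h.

Extent of reaction ξ = 0.353 × 240 = 84.72 mol/min
Reaction term: ξ·ΔH°_rxn = 84.72 × -173 = -14657 kJ/min
Sensible, feed 147→25 °C: -5299.7 kJ/min
Outlet flows (mol/min): A 155.28, O₂ 77.64, B 84.72
Sensible, products 25→83.3 °C: 2359.7 kJ/min
Q = ΔH = -17597 kJ/min = -293.28 kW
Heat removed = 1055.8 MJ/h

Q_out = 1060 MJ/h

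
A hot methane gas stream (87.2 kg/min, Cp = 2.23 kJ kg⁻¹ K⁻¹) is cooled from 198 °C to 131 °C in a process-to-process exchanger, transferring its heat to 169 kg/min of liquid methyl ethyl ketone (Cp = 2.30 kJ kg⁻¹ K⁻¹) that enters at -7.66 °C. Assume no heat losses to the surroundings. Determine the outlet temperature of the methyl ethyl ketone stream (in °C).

Heat released by hot stream: Q = 87.2 × 2.23 × (198 − 131) = 13029 kJ/min
Energy balance on cold side (adiabatic exchanger): Q = ṁ_c·Cp_c·(T_c,out − T_c,in)
T_c,out = -7.66 + 13029/(169 × 2.30) = 25.858 °C

T_c,out = 25.9 °C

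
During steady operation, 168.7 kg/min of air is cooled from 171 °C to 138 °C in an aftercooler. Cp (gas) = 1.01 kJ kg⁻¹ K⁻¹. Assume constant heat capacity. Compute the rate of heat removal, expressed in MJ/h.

Q_c = 337 MJ/h

Q = ṁ·Cp·ΔT = 168.7 × 1.01 × (138 − 171) = -5622.8 kJ/min
Converting: 5622.8 / 60 s = 93.713 kW
Cooling duty = 337.37 MJ/h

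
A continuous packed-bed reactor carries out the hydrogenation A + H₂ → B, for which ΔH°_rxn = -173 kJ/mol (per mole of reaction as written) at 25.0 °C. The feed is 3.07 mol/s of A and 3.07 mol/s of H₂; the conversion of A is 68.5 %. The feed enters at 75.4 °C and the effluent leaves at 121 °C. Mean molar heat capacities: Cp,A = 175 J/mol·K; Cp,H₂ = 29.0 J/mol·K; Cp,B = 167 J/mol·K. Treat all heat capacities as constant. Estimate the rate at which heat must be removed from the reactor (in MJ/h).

Q_out = 1230 MJ/h

Extent of reaction ξ = 0.685 × 3.07 = 2.1029 mol/s
Reaction term: ξ·ΔH°_rxn = 2.1029 × -173 = -363.81 kJ/s
Sensible, feed 75.4→25 °C: -31.565 kJ/s
Outlet flows (mol/s): A 0.96705, H₂ 0.96705, B 2.1029
Sensible, products 25→121 °C: 52.653 kJ/s
Q = ΔH = -342.72 kJ/s = -342.72 kW
Heat removed = 1233.8 MJ/h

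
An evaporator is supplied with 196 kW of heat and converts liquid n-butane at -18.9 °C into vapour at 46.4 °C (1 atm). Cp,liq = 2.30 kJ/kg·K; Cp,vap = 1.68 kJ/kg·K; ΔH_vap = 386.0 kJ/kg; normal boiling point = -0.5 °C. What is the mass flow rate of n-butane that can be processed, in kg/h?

ṁ = 1390 kg/h

Δh = 2.30×(-0.5−-18.9) + 386.0 + 1.68×(46.4−-0.5) = 507.11 kJ/kg
Q = 196 kW = 196 kJ/s = 705600 kJ/h
ṁ = Q/Δh = 705600 / 507.11 = 1391.4 kg/h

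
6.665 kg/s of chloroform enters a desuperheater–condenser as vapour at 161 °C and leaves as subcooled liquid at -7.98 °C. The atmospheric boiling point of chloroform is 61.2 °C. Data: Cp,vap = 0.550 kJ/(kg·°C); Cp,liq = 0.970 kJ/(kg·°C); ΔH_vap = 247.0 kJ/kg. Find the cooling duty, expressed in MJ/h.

vapour 161→61.2 °C: -54.89 kJ/kg
condensation at 61.2 °C: -247 kJ/kg
liquid 61.2→-7.98 °C: -67.105 kJ/kg
Δh = -54.89 + -247 + -67.105 = -368.99 kJ/kg
Q = ṁ·Δh = 6.665 kg/s × -368.99 kJ/kg = -2459.3 kJ/s
|Q| = 2459.3 kW = 8853.7 MJ/h

Q_c = 8850 MJ/h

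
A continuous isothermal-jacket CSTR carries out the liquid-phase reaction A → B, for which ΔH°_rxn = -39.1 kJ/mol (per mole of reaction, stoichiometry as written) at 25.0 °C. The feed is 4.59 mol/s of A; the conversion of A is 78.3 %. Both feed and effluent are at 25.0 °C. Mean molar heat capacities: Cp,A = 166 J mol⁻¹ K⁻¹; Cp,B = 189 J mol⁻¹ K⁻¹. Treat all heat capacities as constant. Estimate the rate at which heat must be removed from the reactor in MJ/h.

Extent of reaction ξ = 0.783 × 4.59 = 3.594 mol/s
Reaction term: ξ·ΔH°_rxn = 3.594 × -39.1 = -140.52 kJ/s
Q = ΔH = -140.52 kJ/s = -140.52 kW
Heat removed = 505.89 MJ/h

Q_out = 506 MJ/h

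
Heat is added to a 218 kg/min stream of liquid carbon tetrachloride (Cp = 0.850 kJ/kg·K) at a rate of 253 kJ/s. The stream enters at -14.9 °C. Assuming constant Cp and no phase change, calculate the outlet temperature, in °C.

T_out = 67.0 °C

Q = 253 kJ/s = 15180 kJ/min
ΔT = Q/(ṁ·Cp) = 15180/(218×0.850) = 81.921 K
T_out = -14.9 + 81.921 = 67.021 °C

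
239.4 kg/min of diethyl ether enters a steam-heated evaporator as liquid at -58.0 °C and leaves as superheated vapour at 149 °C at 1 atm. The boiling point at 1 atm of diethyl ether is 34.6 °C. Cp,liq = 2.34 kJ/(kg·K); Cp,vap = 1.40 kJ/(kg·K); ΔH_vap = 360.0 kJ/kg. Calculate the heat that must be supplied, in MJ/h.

liquid -58.0→34.6 °C: 216.68 kJ/kg
vaporisation at 34.6 °C: 360 kJ/kg
vapour 34.6→149 °C: 160.16 kJ/kg
Δh = 216.68 + 360 + 160.16 = 736.84 kJ/kg
Q = ṁ·Δh = 239.4 kg/min × 736.84 kJ/kg = 176400 kJ/min
|Q| = 2940 kW = 10584 MJ/h

Q = 10600 MJ/h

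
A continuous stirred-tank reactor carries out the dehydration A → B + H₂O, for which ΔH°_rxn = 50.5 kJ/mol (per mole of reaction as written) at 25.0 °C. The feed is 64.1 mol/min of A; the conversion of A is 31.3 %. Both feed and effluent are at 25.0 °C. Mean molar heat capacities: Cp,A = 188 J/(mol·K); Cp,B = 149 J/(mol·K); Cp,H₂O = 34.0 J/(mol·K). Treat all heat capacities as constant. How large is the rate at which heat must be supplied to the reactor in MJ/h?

Extent of reaction ξ = 0.313 × 64.1 = 20.063 mol/min
Reaction term: ξ·ΔH°_rxn = 20.063 × 50.5 = 1013.2 kJ/min
Q = ΔH = 1013.2 kJ/min = 16.887 kW
Heat supplied = 60.792 MJ/h

Q_in = 60.8 MJ/h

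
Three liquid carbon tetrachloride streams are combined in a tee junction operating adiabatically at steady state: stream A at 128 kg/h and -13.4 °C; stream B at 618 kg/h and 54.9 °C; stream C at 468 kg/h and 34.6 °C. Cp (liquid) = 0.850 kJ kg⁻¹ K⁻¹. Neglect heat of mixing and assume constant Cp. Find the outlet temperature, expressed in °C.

T_out = 39.9 °C

No heat crosses the boundary, so H_out = H_in.
Σ ṁᵢCp,ᵢTᵢ = 128×0.850×-13.4 + 618×0.850×54.9 + 468×0.850×34.6 = 41145
Σ ṁᵢCp,ᵢ = 128×0.850 + 618×0.850 + 468×0.850 = 1031.9
T_out = 41145 / 1031.9 = 39.873 °C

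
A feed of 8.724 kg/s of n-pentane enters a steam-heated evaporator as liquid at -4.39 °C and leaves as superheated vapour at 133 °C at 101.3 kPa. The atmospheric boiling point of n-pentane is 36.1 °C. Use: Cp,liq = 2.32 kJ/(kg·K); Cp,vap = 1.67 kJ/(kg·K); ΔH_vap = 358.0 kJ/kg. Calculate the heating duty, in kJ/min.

Q = 321000 kJ/min

liquid -4.39→36.1 °C: 93.937 kJ/kg
vaporisation at 36.1 °C: 358 kJ/kg
vapour 36.1→133 °C: 161.82 kJ/kg
Δh = 93.937 + 358 + 161.82 = 613.76 kJ/kg
Q = ṁ·Δh = 8.724 kg/s × 613.76 kJ/kg = 5354.4 kJ/s
|Q| = 5354.4 kW = 321270 kJ/min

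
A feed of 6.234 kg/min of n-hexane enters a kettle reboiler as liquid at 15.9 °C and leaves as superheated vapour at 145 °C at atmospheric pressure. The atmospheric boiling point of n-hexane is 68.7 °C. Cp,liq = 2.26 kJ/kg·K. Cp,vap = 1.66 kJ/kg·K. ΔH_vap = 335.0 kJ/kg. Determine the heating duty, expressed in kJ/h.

Q = 217000 kJ/h

liquid 15.9→68.7 °C: 119.33 kJ/kg
vaporisation at 68.7 °C: 335 kJ/kg
vapour 68.7→145 °C: 126.66 kJ/kg
Δh = 119.33 + 335 + 126.66 = 580.99 kJ/kg
Q = ṁ·Δh = 6.234 kg/min × 580.99 kJ/kg = 3621.9 kJ/min
|Q| = 60.364 kW = 217310 kJ/h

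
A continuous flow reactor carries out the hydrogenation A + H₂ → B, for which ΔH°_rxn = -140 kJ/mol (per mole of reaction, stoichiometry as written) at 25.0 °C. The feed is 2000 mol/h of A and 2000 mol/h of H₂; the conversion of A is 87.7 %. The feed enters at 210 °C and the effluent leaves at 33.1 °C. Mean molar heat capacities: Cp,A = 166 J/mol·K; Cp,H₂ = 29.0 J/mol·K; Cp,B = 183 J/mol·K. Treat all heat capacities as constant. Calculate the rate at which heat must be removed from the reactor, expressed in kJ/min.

Q_out = 5250 kJ/min

Extent of reaction ξ = 0.877 × 2000 = 1754 mol/h
Reaction term: ξ·ΔH°_rxn = 1754 × -140 = -245560 kJ/h
Sensible, feed 210→25 °C: -72150 kJ/h
Outlet flows (mol/h): A 246, H₂ 246, B 1754
Sensible, products 25→33.1 °C: 2988.5 kJ/h
Q = ΔH = -314720 kJ/h = -87.423 kW
Heat removed = 5245.4 kJ/min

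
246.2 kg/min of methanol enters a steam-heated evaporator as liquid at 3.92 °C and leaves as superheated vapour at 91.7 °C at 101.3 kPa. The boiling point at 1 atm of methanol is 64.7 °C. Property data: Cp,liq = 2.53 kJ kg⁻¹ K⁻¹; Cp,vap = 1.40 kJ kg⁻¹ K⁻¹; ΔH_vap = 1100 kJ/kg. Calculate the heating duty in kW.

liquid 3.92→64.7 °C: 153.77 kJ/kg
vaporisation at 64.7 °C: 1100 kJ/kg
vapour 64.7→91.7 °C: 37.8 kJ/kg
Δh = 153.77 + 1100 + 37.8 = 1291.6 kJ/kg
Q = ṁ·Δh = 246.2 kg/min × 1291.6 kJ/kg = 317990 kJ/min
|Q| = 5299.8 kW

Q = 5300 kW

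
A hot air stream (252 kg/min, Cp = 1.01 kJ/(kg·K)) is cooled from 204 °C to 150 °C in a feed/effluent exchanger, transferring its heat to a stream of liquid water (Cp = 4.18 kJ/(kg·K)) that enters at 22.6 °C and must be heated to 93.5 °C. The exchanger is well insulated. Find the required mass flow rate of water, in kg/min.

Heat released by hot stream: Q = 252 × 1.01 × (204 − 150) = 13744 kJ/min
Energy balance on cold side (adiabatic exchanger): Q = ṁ_c·Cp_c·(T_c,out − T_c,in)
ṁ_c = 13744 / [4.18 × (93.5 − 22.6)] = 46.376 kg/min

ṁ_c = 46.4 kg/min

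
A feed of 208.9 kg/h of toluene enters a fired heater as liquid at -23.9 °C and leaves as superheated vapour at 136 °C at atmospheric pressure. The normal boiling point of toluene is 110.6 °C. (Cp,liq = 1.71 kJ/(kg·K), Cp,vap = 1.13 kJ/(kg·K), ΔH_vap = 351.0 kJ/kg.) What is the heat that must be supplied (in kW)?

Q = 35.4 kW

liquid -23.9→110.6 °C: 230 kJ/kg
vaporisation at 110.6 °C: 351 kJ/kg
vapour 110.6→136 °C: 28.702 kJ/kg
Δh = 230 + 351 + 28.702 = 609.7 kJ/kg
Q = ṁ·Δh = 208.9 kg/h × 609.7 kJ/kg = 127370 kJ/h
|Q| = 35.379 kW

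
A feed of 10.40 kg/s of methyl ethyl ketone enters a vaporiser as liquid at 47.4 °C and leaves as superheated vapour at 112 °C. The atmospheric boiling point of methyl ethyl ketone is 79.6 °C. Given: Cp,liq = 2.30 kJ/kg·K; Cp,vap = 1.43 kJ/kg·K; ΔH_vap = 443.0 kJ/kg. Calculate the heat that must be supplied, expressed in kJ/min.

liquid 47.4→79.6 °C: 74.06 kJ/kg
vaporisation at 79.6 °C: 443 kJ/kg
vapour 79.6→112 °C: 46.332 kJ/kg
Δh = 74.06 + 443 + 46.332 = 563.39 kJ/kg
Q = ṁ·Δh = 10.40 kg/s × 563.39 kJ/kg = 5859.3 kJ/s
|Q| = 5859.3 kW = 351560 kJ/min

Q = 352000 kJ/min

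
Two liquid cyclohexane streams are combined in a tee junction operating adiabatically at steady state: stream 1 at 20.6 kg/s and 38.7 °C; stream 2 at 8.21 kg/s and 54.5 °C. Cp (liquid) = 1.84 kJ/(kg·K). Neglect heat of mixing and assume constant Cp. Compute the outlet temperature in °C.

T_out = 43.2 °C

Adiabatic, steady state ⇒ Σ ṁᵢCp,ᵢ(T_out − Tᵢ) = 0
T_out = Σ ṁᵢCp,ᵢTᵢ / Σ ṁᵢCp,ᵢ
      = 2290.2 / 53.01 = 43.203 °C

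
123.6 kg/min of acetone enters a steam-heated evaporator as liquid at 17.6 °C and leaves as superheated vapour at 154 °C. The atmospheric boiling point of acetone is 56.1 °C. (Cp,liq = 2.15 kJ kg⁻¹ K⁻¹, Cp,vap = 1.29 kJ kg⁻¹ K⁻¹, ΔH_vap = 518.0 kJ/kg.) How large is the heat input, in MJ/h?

Q = 5390 MJ/h

liquid 17.6→56.1 °C: 82.775 kJ/kg
vaporisation at 56.1 °C: 518 kJ/kg
vapour 56.1→154 °C: 126.29 kJ/kg
Δh = 82.775 + 518 + 126.29 = 727.07 kJ/kg
Q = ṁ·Δh = 123.6 kg/min × 727.07 kJ/kg = 89865 kJ/min
|Q| = 1497.8 kW = 5391.9 MJ/h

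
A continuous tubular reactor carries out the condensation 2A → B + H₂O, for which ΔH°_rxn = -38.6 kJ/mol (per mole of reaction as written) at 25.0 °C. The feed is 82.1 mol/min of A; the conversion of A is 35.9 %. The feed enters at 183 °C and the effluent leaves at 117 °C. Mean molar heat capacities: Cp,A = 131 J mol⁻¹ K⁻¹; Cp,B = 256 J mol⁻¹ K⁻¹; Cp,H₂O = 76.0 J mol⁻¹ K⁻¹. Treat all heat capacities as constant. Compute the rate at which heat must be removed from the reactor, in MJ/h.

Q_out = 71.0 MJ/h

Extent of reaction ξ = 0.359 × 82.1 / 2 = 14.737 mol/min
Reaction term: ξ·ΔH°_rxn = 14.737 × -38.6 = -568.85 kJ/min
Sensible, feed 183→25 °C: -1699.3 kJ/min
Outlet flows (mol/min): A 52.626, B 14.737, H₂O 14.737
Sensible, products 25→117 °C: 1084.4 kJ/min
Q = ΔH = -1183.8 kJ/min = -19.73 kW
Heat removed = 71.027 MJ/h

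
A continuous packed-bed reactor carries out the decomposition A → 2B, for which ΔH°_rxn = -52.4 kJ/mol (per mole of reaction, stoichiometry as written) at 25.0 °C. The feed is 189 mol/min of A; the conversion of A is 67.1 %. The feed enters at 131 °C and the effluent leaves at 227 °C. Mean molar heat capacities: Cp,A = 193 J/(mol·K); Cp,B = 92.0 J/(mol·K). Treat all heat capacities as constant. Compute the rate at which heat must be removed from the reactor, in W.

Extent of reaction ξ = 0.671 × 189 = 126.82 mol/min
Reaction term: ξ·ΔH°_rxn = 126.82 × -52.4 = -6645.3 kJ/min
Sensible, feed 131→25 °C: -3866.6 kJ/min
Outlet flows (mol/min): A 62.181, B 253.64
Sensible, products 25→227 °C: 7137.8 kJ/min
Q = ΔH = -3374.1 kJ/min = -56.235 kW
Heat removed = 56235 W

Q_out = 56200 W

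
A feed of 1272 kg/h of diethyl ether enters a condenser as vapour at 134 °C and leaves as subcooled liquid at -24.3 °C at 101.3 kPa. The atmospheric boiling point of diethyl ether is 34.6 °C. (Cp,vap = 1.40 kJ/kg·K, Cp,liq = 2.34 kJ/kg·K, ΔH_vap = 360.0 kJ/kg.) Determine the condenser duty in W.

vapour 134→34.6 °C: -139.16 kJ/kg
condensation at 34.6 °C: -360 kJ/kg
liquid 34.6→-24.3 °C: -137.83 kJ/kg
Δh = -139.16 + -360 + -137.83 = -636.99 kJ/kg
Q = ṁ·Δh = 1272 kg/h × -636.99 kJ/kg = -810250 kJ/h
|Q| = 225.07 kW = 225070 W

Q_c = 225000 W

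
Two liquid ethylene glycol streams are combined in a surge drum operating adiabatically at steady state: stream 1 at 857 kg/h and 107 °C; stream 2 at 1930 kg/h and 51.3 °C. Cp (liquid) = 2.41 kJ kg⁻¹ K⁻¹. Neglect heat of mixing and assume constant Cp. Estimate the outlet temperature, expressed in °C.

Adiabatic, steady state ⇒ Σ ṁᵢCp,ᵢ(T_out − Tᵢ) = 0
Σ ṁᵢCp,ᵢTᵢ = 857×2.41×107 + 1930×2.41×51.3 = 459610
Σ ṁᵢCp,ᵢ = 857×2.41 + 1930×2.41 = 6716.7
T_out = 459610 / 6716.7 = 68.428 °C

T_out = 68.4 °C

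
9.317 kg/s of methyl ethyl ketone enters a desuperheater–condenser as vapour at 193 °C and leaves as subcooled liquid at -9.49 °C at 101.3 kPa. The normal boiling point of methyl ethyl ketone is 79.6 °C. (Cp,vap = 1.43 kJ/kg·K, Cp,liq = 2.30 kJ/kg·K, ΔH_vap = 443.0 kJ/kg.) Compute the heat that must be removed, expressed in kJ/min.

Q_c = 453000 kJ/min

vapour 193→79.6 °C: -162.16 kJ/kg
condensation at 79.6 °C: -443 kJ/kg
liquid 79.6→-9.49 °C: -204.91 kJ/kg
Δh = -162.16 + -443 + -204.91 = -810.07 kJ/kg
Q = ṁ·Δh = 9.317 kg/s × -810.07 kJ/kg = -7547.4 kJ/s
|Q| = 7547.4 kW = 452840 kJ/min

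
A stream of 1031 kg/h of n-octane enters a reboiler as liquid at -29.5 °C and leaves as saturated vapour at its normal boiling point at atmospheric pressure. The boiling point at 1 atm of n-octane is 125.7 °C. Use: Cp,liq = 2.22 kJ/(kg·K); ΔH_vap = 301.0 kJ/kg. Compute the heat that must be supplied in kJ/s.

Q = 185 kJ/s

liquid -29.5→125.7 °C: 344.54 kJ/kg
vaporisation at 125.7 °C: 301 kJ/kg
Δh = 344.54 + 301 = 645.54 kJ/kg
Q = ṁ·Δh = 1031 kg/h × 645.54 kJ/kg = 665560 kJ/h
|Q| = 184.88 kW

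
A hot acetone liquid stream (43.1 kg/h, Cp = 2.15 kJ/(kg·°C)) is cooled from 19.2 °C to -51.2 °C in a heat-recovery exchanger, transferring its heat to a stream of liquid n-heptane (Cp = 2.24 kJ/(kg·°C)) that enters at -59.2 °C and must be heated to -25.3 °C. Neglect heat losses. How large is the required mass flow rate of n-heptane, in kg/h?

ṁ_c = 85.9 kg/h

Heat released by hot stream: Q = 43.1 × 2.15 × (19.2 − -51.2) = 6523.6 kJ/h
Energy balance on cold side (adiabatic exchanger): Q = ṁ_c·Cp_c·(T_c,out − T_c,in)
ṁ_c = 6523.6 / [2.24 × (-25.3 − -59.2)] = 85.909 kg/h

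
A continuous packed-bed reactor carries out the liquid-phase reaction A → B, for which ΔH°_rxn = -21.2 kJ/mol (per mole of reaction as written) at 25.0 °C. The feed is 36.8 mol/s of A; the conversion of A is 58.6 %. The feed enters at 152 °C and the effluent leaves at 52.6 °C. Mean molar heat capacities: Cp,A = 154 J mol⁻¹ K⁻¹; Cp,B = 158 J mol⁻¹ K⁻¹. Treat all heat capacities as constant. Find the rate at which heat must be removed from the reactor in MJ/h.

Extent of reaction ξ = 0.586 × 36.8 = 21.565 mol/s
Reaction term: ξ·ΔH°_rxn = 21.565 × -21.2 = -457.17 kJ/s
Sensible, feed 152→25 °C: -719.73 kJ/s
Outlet flows (mol/s): A 15.235, B 21.565
Sensible, products 25→52.6 °C: 158.8 kJ/s
Q = ΔH = -1018.1 kJ/s = -1018.1 kW
Heat removed = 3665.2 MJ/h

Q_out = 3670 MJ/h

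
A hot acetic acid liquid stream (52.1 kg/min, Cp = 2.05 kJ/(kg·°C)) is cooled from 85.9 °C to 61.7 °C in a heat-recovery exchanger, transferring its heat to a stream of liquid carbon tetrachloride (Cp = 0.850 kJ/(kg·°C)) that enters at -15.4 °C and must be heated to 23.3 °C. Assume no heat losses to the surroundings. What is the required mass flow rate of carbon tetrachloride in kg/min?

ṁ_c = 78.6 kg/min

Heat released by hot stream: Q = 52.1 × 2.05 × (85.9 − 61.7) = 2584.7 kJ/min
Energy balance on cold side (adiabatic exchanger): Q = ṁ_c·Cp_c·(T_c,out − T_c,in)
ṁ_c = 2584.7 / [0.850 × (23.3 − -15.4)] = 78.574 kg/min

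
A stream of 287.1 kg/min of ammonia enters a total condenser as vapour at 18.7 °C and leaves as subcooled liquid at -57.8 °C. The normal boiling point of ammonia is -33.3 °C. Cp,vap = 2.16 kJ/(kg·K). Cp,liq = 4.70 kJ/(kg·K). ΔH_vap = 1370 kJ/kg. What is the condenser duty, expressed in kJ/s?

vapour 18.7→-33.3 °C: -112.32 kJ/kg
condensation at -33.3 °C: -1370 kJ/kg
liquid -33.3→-57.8 °C: -115.15 kJ/kg
Δh = -112.32 + -1370 + -115.15 = -1597.5 kJ/kg
Q = ṁ·Δh = 287.1 kg/min × -1597.5 kJ/kg = -458630 kJ/min
|Q| = 7643.9 kW

Q_c = 7640 kJ/s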